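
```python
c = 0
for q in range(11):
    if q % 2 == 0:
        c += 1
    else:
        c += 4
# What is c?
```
Trace:
  c=0
  c=1, q=0
  c=5, q=1
  c=6, q=2
  c=10, q=3
  c=11, q=4
  c=15, q=5
  c=16, q=6
  c=20, q=7
  c=21, q=8
  c=25, q=9
  c=26, q=10

Final answer: 26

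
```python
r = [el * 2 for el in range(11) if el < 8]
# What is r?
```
Trace:
  el=0
  el=1
  el=2
  el=3
  el=4
  el=5
  el=6
  el=7
  el=8
  el=9
  el=10
  r=[0, 2, 4, 6, 8, 10, 12, 14]

Final answer: [0, 2, 4, 6, 8, 10, 12, 14]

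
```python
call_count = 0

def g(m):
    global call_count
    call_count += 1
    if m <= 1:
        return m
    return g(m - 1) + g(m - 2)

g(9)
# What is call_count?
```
Call trace (a repeated sub-call is expanded the first time; later identical calls just restate its return value):
g(m=9)
  g(m=8)
    g(m=7)
      g(m=6)
        g(m=5)
          g(m=4)
            g(m=3)
              g(m=2)
                g(m=1)
                -> return 1
                g(m=0)
                -> return 0
              -> return 1
              g(m=1)
              -> return 1
            -> return 2
            g(m=2) -> return 1  (same call as traced above)
          -> return 3
          g(m=3) -> return 2  (same call as traced above)
        -> return 5
        g(m=4) -> return 3  (same call as traced above)
      -> return 8
      g(m=5) -> return 5  (same call as traced above)
    -> return 13
    g(m=6) -> return 8  (same call as traced above)
  -> return 21
  g(m=7) -> return 13  (same call as traced above)
-> return 34

call_count is incremented once per call, so count the calls in each subtree. Let C(m) = number of calls made by g(m).
C(0) = C(1) = 1 (base case, no recursion); C(m) = 1 + C(m - 1) + C(m - 2) otherwise.
C(2) = 1 + C(1) + C(0) = 1 + 1 + 1 = 3
C(3) = 1 + C(2) + C(1) = 1 + 3 + 1 = 5
C(4) = 1 + C(3) + C(2) = 1 + 5 + 3 = 9
C(5) = 1 + C(4) + C(3) = 1 + 9 + 5 = 15
C(6) = 1 + C(5) + C(4) = 1 + 15 + 9 = 25
C(7) = 1 + C(6) + C(5) = 1 + 25 + 15 = 41
C(8) = 1 + C(7) + C(6) = 1 + 41 + 25 = 67
C(9) = 1 + C(8) + C(7) = 1 + 67 + 41 = 109
call_count = C(9) = 109

Final answer: 109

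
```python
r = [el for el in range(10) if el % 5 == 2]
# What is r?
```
Trace:
  el=0
  el=1
  el=2
  el=3
  el=4
  el=5
  el=6
  el=7
  el=8
  el=9
  r=[2, 7]

Final answer: [2, 7]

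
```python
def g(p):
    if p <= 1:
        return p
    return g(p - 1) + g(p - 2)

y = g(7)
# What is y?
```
Call trace (a repeated sub-call is expanded the first time; later identical calls just restate its return value):
g(p=7)
  g(p=6)
    g(p=5)
      g(p=4)
        g(p=3)
          g(p=2)
            g(p=1)
            -> return 1
            g(p=0)
            -> return 0
          -> return 1
          g(p=1)
          -> return 1
        -> return 2
        g(p=2) -> return 1  (same call as traced above)
      -> return 3
      g(p=3) -> return 2  (same call as traced above)
    -> return 5
    g(p=4) -> return 3  (same call as traced above)
  -> return 8
  g(p=5) -> return 5  (same call as traced above)
-> return 13

Final answer: 13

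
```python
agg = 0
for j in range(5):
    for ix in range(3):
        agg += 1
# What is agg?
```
Trace:
  agg=0
  agg=1, j=0, ix=0
  agg=2, j=0, ix=1
  agg=3, j=0, ix=2
  agg=4, j=1, ix=0
  agg=5, j=1, ix=1
  agg=6, j=1, ix=2
  agg=7, j=2, ix=0
  agg=8, j=2, ix=1
  agg=9, j=2, ix=2
  agg=10, j=3, ix=0
  agg=11, j=3, ix=1
  agg=12, j=3, ix=2
  agg=13, j=4, ix=0
  agg=14, j=4, ix=1
  agg=15, j=4, ix=2

Final answer: 15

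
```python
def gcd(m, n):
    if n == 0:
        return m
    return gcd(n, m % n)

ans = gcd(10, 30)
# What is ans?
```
Call trace:
gcd(m=10, n=30)
  gcd(m=30, n=10)
    gcd(m=10, n=0)
    -> return 10
  -> return 10
-> return 10

Final answer: 10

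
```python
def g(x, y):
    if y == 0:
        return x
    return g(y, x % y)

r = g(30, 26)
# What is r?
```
Call trace:
g(x=30, y=26)
  g(x=26, y=4)
    g(x=4, y=2)
      g(x=2, y=0)
      -> return 2
    -> return 2
  -> return 2
-> return 2

Final answer: 2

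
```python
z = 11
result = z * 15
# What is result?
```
Trace:
  z=11
  z=11, result=165

Final answer: 165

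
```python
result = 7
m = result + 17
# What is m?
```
Trace:
  result=7
  result=7, m=24

Final answer: 24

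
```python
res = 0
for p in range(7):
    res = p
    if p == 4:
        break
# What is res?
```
Trace:
  res=0
  res=0, p=0
  res=1, p=1
  res=2, p=2
  res=3, p=3
  res=4, p=4

Final answer: 4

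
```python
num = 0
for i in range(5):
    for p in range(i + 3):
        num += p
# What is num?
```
Trace:
  num=0
  num=0, i=0, p=0
  num=1, i=0, p=1
  num=3, i=0, p=2
  num=3, i=1, p=0
  num=4, i=1, p=1
  num=6, i=1, p=2
  num=9, i=1, p=3
  num=9, i=2, p=0
  num=10, i=2, p=1
  num=12, i=2, p=2
  num=15, i=2, p=3
  num=19, i=2, p=4
  num=19, i=3, p=0
  num=20, i=3, p=1
  num=22, i=3, p=2
  num=25, i=3, p=3
  num=29, i=3, p=4
  num=34, i=3, p=5
  num=34, i=4, p=0
  num=35, i=4, p=1
  num=37, i=4, p=2
  num=40, i=4, p=3
  num=44, i=4, p=4
  num=49, i=4, p=5
  num=55, i=4, p=6

Final answer: 55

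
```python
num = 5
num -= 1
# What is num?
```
Trace:
  num=5
  num=4

Final answer: 4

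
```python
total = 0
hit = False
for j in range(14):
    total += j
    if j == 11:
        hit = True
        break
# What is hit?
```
Trace:
  total=0
  total=0, hit=False
  total=0, hit=False, j=0
  total=1, hit=False, j=1
  total=3, hit=False, j=2
  total=6, hit=False, j=3
  total=10, hit=False, j=4
  total=15, hit=False, j=5
  total=21, hit=False, j=6
  total=28, hit=False, j=7
  total=36, hit=False, j=8
  total=45, hit=False, j=9
  total=55, hit=False, j=10
  total=66, hit=True, j=11

Final answer: True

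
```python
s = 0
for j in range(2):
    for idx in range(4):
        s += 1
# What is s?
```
Trace:
  s=0
  s=1, j=0, idx=0
  s=2, j=0, idx=1
  s=3, j=0, idx=2
  s=4, j=0, idx=3
  s=5, j=1, idx=0
  s=6, j=1, idx=1
  s=7, j=1, idx=2
  s=8, j=1, idx=3

Final answer: 8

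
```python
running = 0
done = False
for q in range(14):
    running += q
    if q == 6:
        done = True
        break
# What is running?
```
Trace:
  running=0
  running=0, done=False
  running=0, done=False, q=0
  running=1, done=False, q=1
  running=3, done=False, q=2
  running=6, done=False, q=3
  running=10, done=False, q=4
  running=15, done=False, q=5
  running=21, done=True, q=6

Final answer: 21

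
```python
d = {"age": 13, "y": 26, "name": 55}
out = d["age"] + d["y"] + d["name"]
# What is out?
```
Trace:
  d={'age': 13, 'y': 26, 'name': 55}
  d={'age': 13, 'y': 26, 'name': 55}, out=94

Final answer: 94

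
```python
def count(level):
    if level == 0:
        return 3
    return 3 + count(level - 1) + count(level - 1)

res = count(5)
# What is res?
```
Call trace (a repeated sub-call is expanded the first time; later identical calls just restate its return value):
count(level=5)
  count(level=4)
    count(level=3)
      count(level=2)
        count(level=1)
          count(level=0)
          -> return 3
          count(level=0)
          -> return 3
        -> return 9
        count(level=1) -> return 9  (same call as traced above)
      -> return 21
      count(level=2) -> return 21  (same call as traced above)
    -> return 45
    count(level=3) -> return 45  (same call as traced above)
  -> return 93
  count(level=4) -> return 93  (same call as traced above)
-> return 189

Final answer: 189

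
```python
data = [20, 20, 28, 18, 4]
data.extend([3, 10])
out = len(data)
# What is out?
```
Trace:
  data=[20, 20, 28, 18, 4]
  data=[20, 20, 28, 18, 4, 3, 10]
  data=[20, 20, 28, 18, 4, 3, 10], out=7

Final answer: 7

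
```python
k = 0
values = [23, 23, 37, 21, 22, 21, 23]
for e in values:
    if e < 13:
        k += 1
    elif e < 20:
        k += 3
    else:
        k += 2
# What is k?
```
Trace:
  k=0
  k=2, e=23
  k=4, e=23
  k=6, e=37
  k=8, e=21
  k=10, e=22
  k=12, e=21
  k=14, e=23

Final answer: 14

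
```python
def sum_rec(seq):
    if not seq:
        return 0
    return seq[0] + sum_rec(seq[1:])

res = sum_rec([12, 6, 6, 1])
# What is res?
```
Call trace:
sum_rec(seq=[12, 6, 6, 1])
  sum_rec(seq=[6, 6, 1])
    sum_rec(seq=[6, 1])
      sum_rec(seq=[1])
        sum_rec(seq=[])
        -> return 0
      -> return 1
    -> return 7
  -> return 13
-> return 25

Final answer: 25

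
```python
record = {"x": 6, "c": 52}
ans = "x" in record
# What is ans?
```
Trace:
  record={'x': 6, 'c': 52}
  record={'x': 6, 'c': 52}, ans=True

Final answer: True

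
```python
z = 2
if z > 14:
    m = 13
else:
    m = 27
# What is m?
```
Trace:
  z=2
  z=2, m=27

Final answer: 27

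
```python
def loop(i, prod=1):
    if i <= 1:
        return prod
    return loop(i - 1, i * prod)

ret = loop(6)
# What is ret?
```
Call trace:
loop(i=6, prod=1)
  loop(i=5, prod=6)
    loop(i=4, prod=30)
      loop(i=3, prod=120)
        loop(i=2, prod=360)
          loop(i=1, prod=720)
          -> return 720
        -> return 720
      -> return 720
    -> return 720
  -> return 720
-> return 720

Final answer: 720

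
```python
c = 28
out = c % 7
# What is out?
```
Trace:
  c=28
  c=28, out=0

Final answer: 0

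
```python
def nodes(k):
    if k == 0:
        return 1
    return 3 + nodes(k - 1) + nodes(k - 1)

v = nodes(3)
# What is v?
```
Call trace (a repeated sub-call is expanded the first time; later identical calls just restate its return value):
nodes(k=3)
  nodes(k=2)
    nodes(k=1)
      nodes(k=0)
      -> return 1
      nodes(k=0)
      -> return 1
    -> return 5
    nodes(k=1) -> return 5  (same call as traced above)
  -> return 13
  nodes(k=2) -> return 13  (same call as traced above)
-> return 29

Final answer: 29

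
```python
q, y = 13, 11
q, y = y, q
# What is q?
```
Trace:
  q=13, y=11
  q=11, y=13

Final answer: 11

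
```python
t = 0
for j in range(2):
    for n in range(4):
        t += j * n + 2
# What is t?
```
Trace:
  t=0
  t=2, j=0, n=0
  t=4, j=0, n=1
  t=6, j=0, n=2
  t=8, j=0, n=3
  t=10, j=1, n=0
  t=13, j=1, n=1
  t=17, j=1, n=2
  t=22, j=1, n=3

Final answer: 22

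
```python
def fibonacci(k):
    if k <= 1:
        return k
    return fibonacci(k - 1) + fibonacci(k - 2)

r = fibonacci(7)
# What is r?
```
Call trace (a repeated sub-call is expanded the first time; later identical calls just restate its return value):
fibonacci(k=7)
  fibonacci(k=6)
    fibonacci(k=5)
      fibonacci(k=4)
        fibonacci(k=3)
          fibonacci(k=2)
            fibonacci(k=1)
            -> return 1
            fibonacci(k=0)
            -> return 0
          -> return 1
          fibonacci(k=1)
          -> return 1
        -> return 2
        fibonacci(k=2) -> return 1  (same call as traced above)
      -> return 3
      fibonacci(k=3) -> return 2  (same call as traced above)
    -> return 5
    fibonacci(k=4) -> return 3  (same call as traced above)
  -> return 8
  fibonacci(k=5) -> return 5  (same call as traced above)
-> return 13

Final answer: 13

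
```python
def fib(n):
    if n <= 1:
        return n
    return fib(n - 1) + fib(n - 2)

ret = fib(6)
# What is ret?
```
Call trace (a repeated sub-call is expanded the first time; later identical calls just restate its return value):
fib(n=6)
  fib(n=5)
    fib(n=4)
      fib(n=3)
        fib(n=2)
          fib(n=1)
          -> return 1
          fib(n=0)
          -> return 0
        -> return 1
        fib(n=1)
        -> return 1
      -> return 2
      fib(n=2) -> return 1  (same call as traced above)
    -> return 3
    fib(n=3) -> return 2  (same call as traced above)
  -> return 5
  fib(n=4) -> return 3  (same call as traced above)
-> return 8

Final answer: 8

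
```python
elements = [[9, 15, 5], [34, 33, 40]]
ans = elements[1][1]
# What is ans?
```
Trace:
  elements=[[9, 15, 5], [34, 33, 40]]
  elements=[[9, 15, 5], [34, 33, 40]], ans=33

Final answer: 33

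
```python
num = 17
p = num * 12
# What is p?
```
Trace:
  num=17
  num=17, p=204

Final answer: 204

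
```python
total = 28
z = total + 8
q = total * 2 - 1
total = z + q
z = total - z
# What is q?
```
Trace:
  total=28
  total=28, z=36
  total=28, z=36, q=55
  total=91, z=36, q=55
  total=91, z=55, q=55

Final answer: 55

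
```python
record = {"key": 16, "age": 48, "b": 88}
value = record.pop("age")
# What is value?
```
Trace:
  record={'key': 16, 'age': 48, 'b': 88}
  record={'key': 16, 'b': 88}, value=48

Final answer: 48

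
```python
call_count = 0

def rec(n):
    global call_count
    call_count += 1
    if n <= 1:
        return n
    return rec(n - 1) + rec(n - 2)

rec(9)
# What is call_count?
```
Call trace (a repeated sub-call is expanded the first time; later identical calls just restate its return value):
rec(n=9)
  rec(n=8)
    rec(n=7)
      rec(n=6)
        rec(n=5)
          rec(n=4)
            rec(n=3)
              rec(n=2)
                rec(n=1)
                -> return 1
                rec(n=0)
                -> return 0
              -> return 1
              rec(n=1)
              -> return 1
            -> return 2
            rec(n=2) -> return 1  (same call as traced above)
          -> return 3
          rec(n=3) -> return 2  (same call as traced above)
        -> return 5
        rec(n=4) -> return 3  (same call as traced above)
      -> return 8
      rec(n=5) -> return 5  (same call as traced above)
    -> return 13
    rec(n=6) -> return 8  (same call as traced above)
  -> return 21
  rec(n=7) -> return 13  (same call as traced above)
-> return 34

call_count is incremented once per call, so count the calls in each subtree. Let C(n) = number of calls made by rec(n).
C(0) = C(1) = 1 (base case, no recursion); C(n) = 1 + C(n - 1) + C(n - 2) otherwise.
C(2) = 1 + C(1) + C(0) = 1 + 1 + 1 = 3
C(3) = 1 + C(2) + C(1) = 1 + 3 + 1 = 5
C(4) = 1 + C(3) + C(2) = 1 + 5 + 3 = 9
C(5) = 1 + C(4) + C(3) = 1 + 9 + 5 = 15
C(6) = 1 + C(5) + C(4) = 1 + 15 + 9 = 25
C(7) = 1 + C(6) + C(5) = 1 + 25 + 15 = 41
C(8) = 1 + C(7) + C(6) = 1 + 41 + 25 = 67
C(9) = 1 + C(8) + C(7) = 1 + 67 + 41 = 109
call_count = C(9) = 109

Final answer: 109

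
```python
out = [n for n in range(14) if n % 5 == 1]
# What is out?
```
Trace:
  n=0
  n=1
  n=2
  n=3
  n=4
  n=5
  n=6
  n=7
  n=8
  n=9
  n=10
  n=11
  n=12
  n=13
  out=[1, 6, 11]

Final answer: [1, 6, 11]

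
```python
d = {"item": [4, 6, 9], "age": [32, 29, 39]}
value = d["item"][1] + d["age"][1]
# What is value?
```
Trace:
  d={'item': [4, 6, 9], 'age': [32, 29, 39]}
  d={'item': [4, 6, 9], 'age': [32, 29, 39]}, value=35

Final answer: 35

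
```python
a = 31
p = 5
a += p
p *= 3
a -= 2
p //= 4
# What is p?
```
Trace:
  a=31
  a=31, p=5
  a=36, p=5
  a=36, p=15
  a=34, p=15
  a=34, p=3

Final answer: 3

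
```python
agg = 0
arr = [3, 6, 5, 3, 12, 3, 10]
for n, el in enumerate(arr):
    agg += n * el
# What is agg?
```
Trace:
  agg=0
  agg=0, n=0, el=3
  agg=6, n=1, el=6
  agg=16, n=2, el=5
  agg=25, n=3, el=3
  agg=73, n=4, el=12
  agg=88, n=5, el=3
  agg=148, n=6, el=10

Final answer: 148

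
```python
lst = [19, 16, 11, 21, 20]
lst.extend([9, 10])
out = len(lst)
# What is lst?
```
Trace:
  lst=[19, 16, 11, 21, 20]
  lst=[19, 16, 11, 21, 20, 9, 10]
  lst=[19, 16, 11, 21, 20, 9, 10], out=7

Final answer: [19, 16, 11, 21, 20, 9, 10]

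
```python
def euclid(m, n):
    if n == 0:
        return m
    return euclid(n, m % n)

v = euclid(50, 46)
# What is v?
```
Call trace:
euclid(m=50, n=46)
  euclid(m=46, n=4)
    euclid(m=4, n=2)
      euclid(m=2, n=0)
      -> return 2
    -> return 2
  -> return 2
-> return 2

Final answer: 2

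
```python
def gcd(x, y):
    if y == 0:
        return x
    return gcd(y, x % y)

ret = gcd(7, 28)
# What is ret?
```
Call trace:
gcd(x=7, y=28)
  gcd(x=28, y=7)
    gcd(x=7, y=0)
    -> return 7
  -> return 7
-> return 7

Final answer: 7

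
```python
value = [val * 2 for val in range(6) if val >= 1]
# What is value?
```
Trace:
  val=0
  val=1
  val=2
  val=3
  val=4
  val=5
  value=[2, 4, 6, 8, 10]

Final answer: [2, 4, 6, 8, 10]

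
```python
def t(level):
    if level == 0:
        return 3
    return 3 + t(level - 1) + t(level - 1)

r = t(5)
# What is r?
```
Call trace (a repeated sub-call is expanded the first time; later identical calls just restate its return value):
t(level=5)
  t(level=4)
    t(level=3)
      t(level=2)
        t(level=1)
          t(level=0)
          -> return 3
          t(level=0)
          -> return 3
        -> return 9
        t(level=1) -> return 9  (same call as traced above)
      -> return 21
      t(level=2) -> return 21  (same call as traced above)
    -> return 45
    t(level=3) -> return 45  (same call as traced above)
  -> return 93
  t(level=4) -> return 93  (same call as traced above)
-> return 189

Final answer: 189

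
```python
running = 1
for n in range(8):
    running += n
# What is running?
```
Trace:
  running=1
  running=1, n=0
  running=2, n=1
  running=4, n=2
  running=7, n=3
  running=11, n=4
  running=16, n=5
  running=22, n=6
  running=29, n=7

Final answer: 29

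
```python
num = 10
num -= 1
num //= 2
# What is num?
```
Trace:
  num=10
  num=9
  num=4

Final answer: 4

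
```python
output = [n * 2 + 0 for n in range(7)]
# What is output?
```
Trace:
  n=0
  n=1
  n=2
  n=3
  n=4
  n=5
  n=6
  output=[0, 2, 4, 6, 8, 10, 12]

Final answer: [0, 2, 4, 6, 8, 10, 12]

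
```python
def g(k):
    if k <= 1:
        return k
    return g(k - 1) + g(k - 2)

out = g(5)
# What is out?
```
Call trace (a repeated sub-call is expanded the first time; later identical calls just restate its return value):
g(k=5)
  g(k=4)
    g(k=3)
      g(k=2)
        g(k=1)
        -> return 1
        g(k=0)
        -> return 0
      -> return 1
      g(k=1)
      -> return 1
    -> return 2
    g(k=2) -> return 1  (same call as traced above)
  -> return 3
  g(k=3) -> return 2  (same call as traced above)
-> return 5

Final answer: 5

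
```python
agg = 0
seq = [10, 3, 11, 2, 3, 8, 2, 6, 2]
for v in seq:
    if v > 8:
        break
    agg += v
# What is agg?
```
Trace:
  agg=0
  agg=0, v=10

Final answer: 0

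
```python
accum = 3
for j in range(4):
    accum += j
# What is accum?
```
Trace:
  accum=3
  accum=3, j=0
  accum=4, j=1
  accum=6, j=2
  accum=9, j=3

Final answer: 9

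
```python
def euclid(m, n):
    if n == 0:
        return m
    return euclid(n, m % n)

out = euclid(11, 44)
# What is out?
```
Call trace:
euclid(m=11, n=44)
  euclid(m=44, n=11)
    euclid(m=11, n=0)
    -> return 11
  -> return 11
-> return 11

Final answer: 11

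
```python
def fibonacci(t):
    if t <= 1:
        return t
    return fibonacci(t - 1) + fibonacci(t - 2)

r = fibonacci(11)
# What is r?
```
Call trace (a repeated sub-call is expanded the first time; later identical calls just restate its return value):
fibonacci(t=11)
  fibonacci(t=10)
    fibonacci(t=9)
      fibonacci(t=8)
        fibonacci(t=7)
          fibonacci(t=6)
            fibonacci(t=5)
              fibonacci(t=4)
                fibonacci(t=3)
                  fibonacci(t=2)
                    fibonacci(t=1)
                    -> return 1
                    fibonacci(t=0)
                    -> return 0
                  -> return 1
                  fibonacci(t=1)
                  -> return 1
                -> return 2
                fibonacci(t=2) -> return 1  (same call as traced above)
              -> return 3
              fibonacci(t=3) -> return 2  (same call as traced above)
            -> return 5
            fibonacci(t=4) -> return 3  (same call as traced above)
          -> return 8
          fibonacci(t=5) -> return 5  (same call as traced above)
        -> return 13
        fibonacci(t=6) -> return 8  (same call as traced above)
      -> return 21
      fibonacci(t=7) -> return 13  (same call as traced above)
    -> return 34
    fibonacci(t=8) -> return 21  (same call as traced above)
  -> return 55
  fibonacci(t=9) -> return 34  (same call as traced above)
-> return 89

Final answer: 89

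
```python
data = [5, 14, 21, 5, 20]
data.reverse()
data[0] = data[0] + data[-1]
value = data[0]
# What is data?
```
Trace:
  data=[5, 14, 21, 5, 20]
  data=[20, 5, 21, 14, 5]
  data=[25, 5, 21, 14, 5]
  data=[25, 5, 21, 14, 5], value=25

Final answer: [25, 5, 21, 14, 5]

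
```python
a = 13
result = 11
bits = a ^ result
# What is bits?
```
Trace:
  a=13
  a=13, result=11
  a=13, result=11, bits=6

Final answer: 6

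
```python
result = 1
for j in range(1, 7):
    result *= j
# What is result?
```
Trace:
  result=1
  result=1, j=1
  result=2, j=2
  result=6, j=3
  result=24, j=4
  result=120, j=5
  result=720, j=6

Final answer: 720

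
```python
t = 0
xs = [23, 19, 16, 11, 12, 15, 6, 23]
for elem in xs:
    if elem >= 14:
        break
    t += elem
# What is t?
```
Trace:
  t=0
  t=0, elem=23

Final answer: 0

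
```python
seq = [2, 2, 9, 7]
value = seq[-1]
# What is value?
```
Trace:
  seq=[2, 2, 9, 7]
  seq=[2, 2, 9, 7], value=7

Final answer: 7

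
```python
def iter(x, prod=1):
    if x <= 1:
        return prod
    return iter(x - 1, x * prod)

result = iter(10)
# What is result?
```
Call trace:
iter(x=10, prod=1)
  iter(x=9, prod=10)
    iter(x=8, prod=90)
      iter(x=7, prod=720)
        iter(x=6, prod=5040)
          iter(x=5, prod=30240)
            iter(x=4, prod=151200)
              iter(x=3, prod=604800)
                iter(x=2, prod=1814400)
                  iter(x=1, prod=3628800)
                  -> return 3628800
                -> return 3628800
              -> return 3628800
            -> return 3628800
          -> return 3628800
        -> return 3628800
      -> return 3628800
    -> return 3628800
  -> return 3628800
-> return 3628800

Final answer: 3628800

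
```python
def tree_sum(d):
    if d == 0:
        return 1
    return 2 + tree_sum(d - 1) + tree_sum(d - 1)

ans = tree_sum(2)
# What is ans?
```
Call trace (a repeated sub-call is expanded the first time; later identical calls just restate its return value):
tree_sum(d=2)
  tree_sum(d=1)
    tree_sum(d=0)
    -> return 1
    tree_sum(d=0)
    -> return 1
  -> return 4
  tree_sum(d=1) -> return 4  (same call as traced above)
-> return 10

Final answer: 10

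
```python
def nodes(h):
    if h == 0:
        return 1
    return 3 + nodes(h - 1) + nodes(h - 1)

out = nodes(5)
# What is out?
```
Call trace (a repeated sub-call is expanded the first time; later identical calls just restate its return value):
nodes(h=5)
  nodes(h=4)
    nodes(h=3)
      nodes(h=2)
        nodes(h=1)
          nodes(h=0)
          -> return 1
          nodes(h=0)
          -> return 1
        -> return 5
        nodes(h=1) -> return 5  (same call as traced above)
      -> return 13
      nodes(h=2) -> return 13  (same call as traced above)
    -> return 29
    nodes(h=3) -> return 29  (same call as traced above)
  -> return 61
  nodes(h=4) -> return 61  (same call as traced above)
-> return 125

Final answer: 125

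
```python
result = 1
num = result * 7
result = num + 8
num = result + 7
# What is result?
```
Trace:
  result=1
  result=1, num=7
  result=15, num=7
  result=15, num=22

Final answer: 15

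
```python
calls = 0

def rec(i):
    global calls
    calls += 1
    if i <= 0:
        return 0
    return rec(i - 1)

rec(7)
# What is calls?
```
Call trace:
rec(i=7)
  rec(i=6)
    rec(i=5)
      rec(i=4)
        rec(i=3)
          rec(i=2)
            rec(i=1)
              rec(i=0)
              -> return 0
            -> return 0
          -> return 0
        -> return 0
      -> return 0
    -> return 0
  -> return 0
-> return 0

calls is incremented once per call. rec is entered once for each i = 7, 6, 5, 4, 3, 2, 1, 0 (the i <= 0 call returns without recursing), i.e. 7 + 1 calls.
calls = 8

Final answer: 8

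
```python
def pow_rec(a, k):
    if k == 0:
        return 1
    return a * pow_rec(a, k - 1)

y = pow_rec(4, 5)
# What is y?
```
Call trace:
pow_rec(a=4, k=5)
  pow_rec(a=4, k=4)
    pow_rec(a=4, k=3)
      pow_rec(a=4, k=2)
        pow_rec(a=4, k=1)
          pow_rec(a=4, k=0)
          -> return 1
        -> return 4
      -> return 16
    -> return 64
  -> return 256
-> return 1024

Final answer: 1024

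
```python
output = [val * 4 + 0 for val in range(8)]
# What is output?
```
Trace:
  val=0
  val=1
  val=2
  val=3
  val=4
  val=5
  val=6
  val=7
  output=[0, 4, 8, 12, 16, 20, 24, 28]

Final answer: [0, 4, 8, 12, 16, 20, 24, 28]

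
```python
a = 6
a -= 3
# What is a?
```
Trace:
  a=6
  a=3

Final answer: 3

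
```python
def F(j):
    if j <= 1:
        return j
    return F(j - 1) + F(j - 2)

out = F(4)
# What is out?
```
Call trace (a repeated sub-call is expanded the first time; later identical calls just restate its return value):
F(j=4)
  F(j=3)
    F(j=2)
      F(j=1)
      -> return 1
      F(j=0)
      -> return 0
    -> return 1
    F(j=1)
    -> return 1
  -> return 2
  F(j=2) -> return 1  (same call as traced above)
-> return 3

Final answer: 3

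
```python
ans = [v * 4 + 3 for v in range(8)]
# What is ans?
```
Trace:
  v=0
  v=1
  v=2
  v=3
  v=4
  v=5
  v=6
  v=7
  ans=[3, 7, 11, 15, 19, 23, 27, 31]

Final answer: [3, 7, 11, 15, 19, 23, 27, 31]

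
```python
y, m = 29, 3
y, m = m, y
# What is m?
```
Trace:
  y=29, m=3
  y=3, m=29

Final answer: 29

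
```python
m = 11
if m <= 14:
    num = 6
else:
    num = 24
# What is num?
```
Trace:
  m=11
  m=11, num=6

Final answer: 6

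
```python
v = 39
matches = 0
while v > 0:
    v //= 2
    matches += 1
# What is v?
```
Trace:
  v=39
  v=39, matches=0
  v=19, matches=1
  v=9, matches=2
  v=4, matches=3
  v=2, matches=4
  v=1, matches=5
  v=0, matches=6

Final answer: 0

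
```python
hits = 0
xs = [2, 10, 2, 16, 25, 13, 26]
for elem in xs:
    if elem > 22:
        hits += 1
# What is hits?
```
Trace:
  hits=0
  hits=0, elem=2
  hits=0, elem=10
  hits=0, elem=2
  hits=0, elem=16
  hits=1, elem=25
  hits=1, elem=13
  hits=2, elem=26

Final answer: 2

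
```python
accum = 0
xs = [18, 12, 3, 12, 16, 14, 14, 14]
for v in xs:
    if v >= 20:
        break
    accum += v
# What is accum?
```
Trace:
  accum=0
  accum=18, v=18
  accum=30, v=12
  accum=33, v=3
  accum=45, v=12
  accum=61, v=16
  accum=75, v=14
  accum=89, v=14
  accum=103, v=14

Final answer: 103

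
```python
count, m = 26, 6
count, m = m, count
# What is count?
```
Trace:
  count=26, m=6
  count=6, m=26

Final answer: 6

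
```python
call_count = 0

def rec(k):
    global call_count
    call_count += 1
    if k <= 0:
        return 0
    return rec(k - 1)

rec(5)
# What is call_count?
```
Call trace:
rec(k=5)
  rec(k=4)
    rec(k=3)
      rec(k=2)
        rec(k=1)
          rec(k=0)
          -> return 0
        -> return 0
      -> return 0
    -> return 0
  -> return 0
-> return 0

call_count is incremented once per call. rec is entered once for each k = 5, 4, 3, 2, 1, 0 (the k <= 0 call returns without recursing), i.e. 5 + 1 calls.
call_count = 6

Final answer: 6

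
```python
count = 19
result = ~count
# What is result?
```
Trace:
  count=19
  count=19, result=-20

Final answer: -20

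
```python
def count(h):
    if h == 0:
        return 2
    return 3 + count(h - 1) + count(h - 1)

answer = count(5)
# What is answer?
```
Call trace (a repeated sub-call is expanded the first time; later identical calls just restate its return value):
count(h=5)
  count(h=4)
    count(h=3)
      count(h=2)
        count(h=1)
          count(h=0)
          -> return 2
          count(h=0)
          -> return 2
        -> return 7
        count(h=1) -> return 7  (same call as traced above)
      -> return 17
      count(h=2) -> return 17  (same call as traced above)
    -> return 37
    count(h=3) -> return 37  (same call as traced above)
  -> return 77
  count(h=4) -> return 77  (same call as traced above)
-> return 157

Final answer: 157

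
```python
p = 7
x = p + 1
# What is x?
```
Trace:
  p=7
  p=7, x=8

Final answer: 8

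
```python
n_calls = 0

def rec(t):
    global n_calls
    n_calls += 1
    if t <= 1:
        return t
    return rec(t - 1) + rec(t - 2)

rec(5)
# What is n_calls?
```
Call trace (a repeated sub-call is expanded the first time; later identical calls just restate its return value):
rec(t=5)
  rec(t=4)
    rec(t=3)
      rec(t=2)
        rec(t=1)
        -> return 1
        rec(t=0)
        -> return 0
      -> return 1
      rec(t=1)
      -> return 1
    -> return 2
    rec(t=2) -> return 1  (same call as traced above)
  -> return 3
  rec(t=3) -> return 2  (same call as traced above)
-> return 5

n_calls is incremented once per call, so count the calls in each subtree. Let C(t) = number of calls made by rec(t).
C(0) = C(1) = 1 (base case, no recursion); C(t) = 1 + C(t - 1) + C(t - 2) otherwise.
C(2) = 1 + C(1) + C(0) = 1 + 1 + 1 = 3
C(3) = 1 + C(2) + C(1) = 1 + 3 + 1 = 5
C(4) = 1 + C(3) + C(2) = 1 + 5 + 3 = 9
C(5) = 1 + C(4) + C(3) = 1 + 9 + 5 = 15
n_calls = C(5) = 15

Final answer: 15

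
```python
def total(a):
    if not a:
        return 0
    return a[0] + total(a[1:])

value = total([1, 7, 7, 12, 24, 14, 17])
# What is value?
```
Call trace:
total(a=[1, 7, 7, 12, 24, 14, 17])
  total(a=[7, 7, 12, 24, 14, 17])
    total(a=[7, 12, 24, 14, 17])
      total(a=[12, 24, 14, 17])
        total(a=[24, 14, 17])
          total(a=[14, 17])
            total(a=[17])
              total(a=[])
              -> return 0
            -> return 17
          -> return 31
        -> return 55
      -> return 67
    -> return 74
  -> return 81
-> return 82

Final answer: 82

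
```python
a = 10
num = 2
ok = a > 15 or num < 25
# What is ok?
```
Trace:
  a=10
  a=10, num=2
  a=10, num=2, ok=True

Final answer: True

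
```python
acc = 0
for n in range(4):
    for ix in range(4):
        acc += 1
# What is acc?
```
Trace:
  acc=0
  acc=1, n=0, ix=0
  acc=2, n=0, ix=1
  acc=3, n=0, ix=2
  acc=4, n=0, ix=3
  acc=5, n=1, ix=0
  acc=6, n=1, ix=1
  acc=7, n=1, ix=2
  acc=8, n=1, ix=3
  acc=9, n=2, ix=0
  acc=10, n=2, ix=1
  acc=11, n=2, ix=2
  acc=12, n=2, ix=3
  acc=13, n=3, ix=0
  acc=14, n=3, ix=1
  acc=15, n=3, ix=2
  acc=16, n=3, ix=3

Final answer: 16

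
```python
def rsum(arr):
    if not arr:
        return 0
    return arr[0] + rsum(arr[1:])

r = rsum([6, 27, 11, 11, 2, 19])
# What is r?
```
Call trace:
rsum(arr=[6, 27, 11, 11, 2, 19])
  rsum(arr=[27, 11, 11, 2, 19])
    rsum(arr=[11, 11, 2, 19])
      rsum(arr=[11, 2, 19])
        rsum(arr=[2, 19])
          rsum(arr=[19])
            rsum(arr=[])
            -> return 0
          -> return 19
        -> return 21
      -> return 32
    -> return 43
  -> return 70
-> return 76

Final answer: 76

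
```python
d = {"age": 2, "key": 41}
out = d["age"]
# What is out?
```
Trace:
  d={'age': 2, 'key': 41}
  d={'age': 2, 'key': 41}, out=2

Final answer: 2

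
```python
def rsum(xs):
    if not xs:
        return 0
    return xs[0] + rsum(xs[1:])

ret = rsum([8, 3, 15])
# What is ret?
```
Call trace:
rsum(xs=[8, 3, 15])
  rsum(xs=[3, 15])
    rsum(xs=[15])
      rsum(xs=[])
      -> return 0
    -> return 15
  -> return 18
-> return 26

Final answer: 26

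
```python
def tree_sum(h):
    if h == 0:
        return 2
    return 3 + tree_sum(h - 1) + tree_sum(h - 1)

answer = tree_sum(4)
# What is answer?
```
Call trace (a repeated sub-call is expanded the first time; later identical calls just restate its return value):
tree_sum(h=4)
  tree_sum(h=3)
    tree_sum(h=2)
      tree_sum(h=1)
        tree_sum(h=0)
        -> return 2
        tree_sum(h=0)
        -> return 2
      -> return 7
      tree_sum(h=1) -> return 7  (same call as traced above)
    -> return 17
    tree_sum(h=2) -> return 17  (same call as traced above)
  -> return 37
  tree_sum(h=3) -> return 37  (same call as traced above)
-> return 77

Final answer: 77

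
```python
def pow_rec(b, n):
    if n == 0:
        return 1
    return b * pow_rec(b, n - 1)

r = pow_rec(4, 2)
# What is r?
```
Call trace:
pow_rec(b=4, n=2)
  pow_rec(b=4, n=1)
    pow_rec(b=4, n=0)
    -> return 1
  -> return 4
-> return 16

Final answer: 16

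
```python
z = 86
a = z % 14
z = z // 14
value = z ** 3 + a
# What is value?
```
Trace:
  z=86
  z=86, a=2
  z=6, a=2
  z=6, a=2, value=218

Final answer: 218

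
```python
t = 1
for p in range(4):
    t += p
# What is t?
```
Trace:
  t=1
  t=1, p=0
  t=2, p=1
  t=4, p=2
  t=7, p=3

Final answer: 7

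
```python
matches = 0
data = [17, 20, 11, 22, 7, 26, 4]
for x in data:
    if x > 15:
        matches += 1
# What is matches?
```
Trace:
  matches=0
  matches=1, x=17
  matches=2, x=20
  matches=2, x=11
  matches=3, x=22
  matches=3, x=7
  matches=4, x=26
  matches=4, x=4

Final answer: 4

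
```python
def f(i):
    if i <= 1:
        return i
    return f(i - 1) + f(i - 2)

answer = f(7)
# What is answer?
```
Call trace (a repeated sub-call is expanded the first time; later identical calls just restate its return value):
f(i=7)
  f(i=6)
    f(i=5)
      f(i=4)
        f(i=3)
          f(i=2)
            f(i=1)
            -> return 1
            f(i=0)
            -> return 0
          -> return 1
          f(i=1)
          -> return 1
        -> return 2
        f(i=2) -> return 1  (same call as traced above)
      -> return 3
      f(i=3) -> return 2  (same call as traced above)
    -> return 5
    f(i=4) -> return 3  (same call as traced above)
  -> return 8
  f(i=5) -> return 5  (same call as traced above)
-> return 13

Final answer: 13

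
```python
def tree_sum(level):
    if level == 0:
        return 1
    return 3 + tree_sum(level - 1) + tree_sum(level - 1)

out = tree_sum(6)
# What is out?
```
Call trace (a repeated sub-call is expanded the first time; later identical calls just restate its return value):
tree_sum(level=6)
  tree_sum(level=5)
    tree_sum(level=4)
      tree_sum(level=3)
        tree_sum(level=2)
          tree_sum(level=1)
            tree_sum(level=0)
            -> return 1
            tree_sum(level=0)
            -> return 1
          -> return 5
          tree_sum(level=1) -> return 5  (same call as traced above)
        -> return 13
        tree_sum(level=2) -> return 13  (same call as traced above)
      -> return 29
      tree_sum(level=3) -> return 29  (same call as traced above)
    -> return 61
    tree_sum(level=4) -> return 61  (same call as traced above)
  -> return 125
  tree_sum(level=5) -> return 125  (same call as traced above)
-> return 253

Final answer: 253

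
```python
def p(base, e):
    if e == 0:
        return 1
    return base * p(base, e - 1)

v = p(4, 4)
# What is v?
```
Call trace:
p(base=4, e=4)
  p(base=4, e=3)
    p(base=4, e=2)
      p(base=4, e=1)
        p(base=4, e=0)
        -> return 1
      -> return 4
    -> return 16
  -> return 64
-> return 256

Final answer: 256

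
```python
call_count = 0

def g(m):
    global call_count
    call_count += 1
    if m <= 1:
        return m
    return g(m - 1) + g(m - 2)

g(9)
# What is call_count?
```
Call trace (a repeated sub-call is expanded the first time; later identical calls just restate its return value):
g(m=9)
  g(m=8)
    g(m=7)
      g(m=6)
        g(m=5)
          g(m=4)
            g(m=3)
              g(m=2)
                g(m=1)
                -> return 1
                g(m=0)
                -> return 0
              -> return 1
              g(m=1)
              -> return 1
            -> return 2
            g(m=2) -> return 1  (same call as traced above)
          -> return 3
          g(m=3) -> return 2  (same call as traced above)
        -> return 5
        g(m=4) -> return 3  (same call as traced above)
      -> return 8
      g(m=5) -> return 5  (same call as traced above)
    -> return 13
    g(m=6) -> return 8  (same call as traced above)
  -> return 21
  g(m=7) -> return 13  (same call as traced above)
-> return 34

call_count is incremented once per call, so count the calls in each subtree. Let C(m) = number of calls made by g(m).
C(0) = C(1) = 1 (base case, no recursion); C(m) = 1 + C(m - 1) + C(m - 2) otherwise.
C(2) = 1 + C(1) + C(0) = 1 + 1 + 1 = 3
C(3) = 1 + C(2) + C(1) = 1 + 3 + 1 = 5
C(4) = 1 + C(3) + C(2) = 1 + 5 + 3 = 9
C(5) = 1 + C(4) + C(3) = 1 + 9 + 5 = 15
C(6) = 1 + C(5) + C(4) = 1 + 15 + 9 = 25
C(7) = 1 + C(6) + C(5) = 1 + 25 + 15 = 41
C(8) = 1 + C(7) + C(6) = 1 + 41 + 25 = 67
C(9) = 1 + C(8) + C(7) = 1 + 67 + 41 = 109
call_count = C(9) = 109

Final answer: 109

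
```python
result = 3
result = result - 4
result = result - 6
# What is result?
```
Trace:
  result=3
  result=-1
  result=-7

Final answer: -7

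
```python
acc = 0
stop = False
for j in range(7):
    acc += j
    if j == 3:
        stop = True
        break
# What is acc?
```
Trace:
  acc=0
  acc=0, stop=False
  acc=0, stop=False, j=0
  acc=1, stop=False, j=1
  acc=3, stop=False, j=2
  acc=6, stop=True, j=3

Final answer: 6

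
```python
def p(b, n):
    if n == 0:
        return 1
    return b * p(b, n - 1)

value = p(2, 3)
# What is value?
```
Call trace:
p(b=2, n=3)
  p(b=2, n=2)
    p(b=2, n=1)
      p(b=2, n=0)
      -> return 1
    -> return 2
  -> return 4
-> return 8

Final answer: 8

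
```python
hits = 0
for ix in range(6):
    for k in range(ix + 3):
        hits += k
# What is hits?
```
Trace:
  hits=0
  hits=0, ix=0, k=0
  hits=1, ix=0, k=1
  hits=3, ix=0, k=2
  hits=3, ix=1, k=0
  hits=4, ix=1, k=1
  hits=6, ix=1, k=2
  hits=9, ix=1, k=3
  hits=9, ix=2, k=0
  hits=10, ix=2, k=1
  hits=12, ix=2, k=2
  hits=15, ix=2, k=3
  hits=19, ix=2, k=4
  hits=19, ix=3, k=0
  hits=20, ix=3, k=1
  hits=22, ix=3, k=2
  hits=25, ix=3, k=3
  hits=29, ix=3, k=4
  hits=34, ix=3, k=5
  hits=34, ix=4, k=0
  hits=35, ix=4, k=1
  hits=37, ix=4, k=2
  hits=40, ix=4, k=3
  hits=44, ix=4, k=4
  hits=49, ix=4, k=5
  hits=55, ix=4, k=6
  hits=55, ix=5, k=0
  hits=56, ix=5, k=1
  hits=58, ix=5, k=2
  hits=61, ix=5, k=3
  hits=65, ix=5, k=4
  hits=70, ix=5, k=5
  hits=76, ix=5, k=6
  hits=83, ix=5, k=7

Final answer: 83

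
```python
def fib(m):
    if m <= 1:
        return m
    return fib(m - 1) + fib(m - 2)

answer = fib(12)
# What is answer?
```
Call trace (a repeated sub-call is expanded the first time; later identical calls just restate its return value):
fib(m=12)
  fib(m=11)
    fib(m=10)
      fib(m=9)
        fib(m=8)
          fib(m=7)
            fib(m=6)
              fib(m=5)
                fib(m=4)
                  fib(m=3)
                    fib(m=2)
                      fib(m=1)
                      -> return 1
                      fib(m=0)
                      -> return 0
                    -> return 1
                    fib(m=1)
                    -> return 1
                  -> return 2
                  fib(m=2) -> return 1  (same call as traced above)
                -> return 3
                fib(m=3) -> return 2  (same call as traced above)
              -> return 5
              fib(m=4) -> return 3  (same call as traced above)
            -> return 8
            fib(m=5) -> return 5  (same call as traced above)
          -> return 13
          fib(m=6) -> return 8  (same call as traced above)
        -> return 21
        fib(m=7) -> return 13  (same call as traced above)
      -> return 34
      fib(m=8) -> return 21  (same call as traced above)
    -> return 55
    fib(m=9) -> return 34  (same call as traced above)
  -> return 89
  fib(m=10) -> return 55  (same call as traced above)
-> return 144

Final answer: 144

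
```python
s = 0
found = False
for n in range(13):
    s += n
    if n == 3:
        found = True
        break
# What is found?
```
Trace:
  s=0
  s=0, found=False
  s=0, found=False, n=0
  s=1, found=False, n=1
  s=3, found=False, n=2
  s=6, found=True, n=3

Final answer: True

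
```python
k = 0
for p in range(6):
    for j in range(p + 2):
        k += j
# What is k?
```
Trace:
  k=0
  k=0, p=0, j=0
  k=1, p=0, j=1
  k=1, p=1, j=0
  k=2, p=1, j=1
  k=4, p=1, j=2
  k=4, p=2, j=0
  k=5, p=2, j=1
  k=7, p=2, j=2
  k=10, p=2, j=3
  k=10, p=3, j=0
  k=11, p=3, j=1
  k=13, p=3, j=2
  k=16, p=3, j=3
  k=20, p=3, j=4
  k=20, p=4, j=0
  k=21, p=4, j=1
  k=23, p=4, j=2
  k=26, p=4, j=3
  k=30, p=4, j=4
  k=35, p=4, j=5
  k=35, p=5, j=0
  k=36, p=5, j=1
  k=38, p=5, j=2
  k=41, p=5, j=3
  k=45, p=5, j=4
  k=50, p=5, j=5
  k=56, p=5, j=6

Final answer: 56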